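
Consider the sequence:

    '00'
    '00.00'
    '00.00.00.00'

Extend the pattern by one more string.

Each string is two copies of the previous one joined by '.'.
Doubling 00.00.00.00 with '.' between the halves:

00.00.00.00.00.00.00.00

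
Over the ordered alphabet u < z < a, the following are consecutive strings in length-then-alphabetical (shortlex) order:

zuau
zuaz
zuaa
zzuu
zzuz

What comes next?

zzua

Treat zzuz as a base-3 numeral over the given alphabet and add one, carrying through any trailing a's.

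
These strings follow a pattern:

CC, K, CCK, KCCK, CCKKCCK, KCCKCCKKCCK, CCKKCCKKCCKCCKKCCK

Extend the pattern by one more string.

From term 3 onward, concatenate the second-to-last term with the last: CC·K = CCK, K·CCK = KCCK, …
So term 8 is KCCKCCKKCCK·CCKKCCKKCCKCCKKCCK.

KCCKCCKKCCKCCKKCCKKCCKCCKKCCK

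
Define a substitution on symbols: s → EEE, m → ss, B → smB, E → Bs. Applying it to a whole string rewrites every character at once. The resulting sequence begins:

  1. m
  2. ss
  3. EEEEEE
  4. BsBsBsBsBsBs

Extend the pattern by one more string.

Apply φ to BsBsBsBsBsBs symbol by symbol: B→smB, s→EEE, B→smB, s→EEE, B→smB, s→EEE, B→smB, s→EEE, B→smB, s→EEE, B→smB, s→EEE; joined: smB EEE smB EEE smB EEE smB EEE smB EEE smB EEE.

smBEEEsmBEEEsmBEEEsmBEEEsmBEEEsmBEEE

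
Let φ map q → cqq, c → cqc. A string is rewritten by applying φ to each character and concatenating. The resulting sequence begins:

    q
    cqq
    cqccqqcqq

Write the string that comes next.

cqccqqcqccqccqqcqqcqccqqcqq

Expanding cqccqqcqq: c→cqc, q→cqq, c→cqc, c→cqc, q→cqq, q→cqq, c→cqc, q→cqq, q→cqq. Concatenated: cqc cqq cqc cqc cqq cqq cqc cqq cqq.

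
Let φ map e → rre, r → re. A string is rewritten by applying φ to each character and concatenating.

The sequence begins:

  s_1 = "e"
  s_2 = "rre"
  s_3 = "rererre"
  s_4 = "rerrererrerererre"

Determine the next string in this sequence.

rerrerererrererrerererrererrererrerererre

φ(rerrererrerererre) expands symbol-by-symbol to re rre re re rre re rre re re rre re rre re rre re re rre; joining the 17 pieces gives the next term.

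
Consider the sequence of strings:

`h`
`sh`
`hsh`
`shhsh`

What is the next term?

From term 3 onward, concatenate the second-to-last term with the last: h·sh = hsh, sh·hsh = shhsh, …
The next term joins hsh and shhsh.

hshshhsh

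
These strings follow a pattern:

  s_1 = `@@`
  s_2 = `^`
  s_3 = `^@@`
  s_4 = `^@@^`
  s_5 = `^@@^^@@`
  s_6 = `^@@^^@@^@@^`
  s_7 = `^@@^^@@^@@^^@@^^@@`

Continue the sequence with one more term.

Each term (from the third on) is the previous term followed by the one before it: term 3 = ^·@@ = ^@@.
So term 8 is ^@@^^@@^@@^^@@^^@@·^@@^^@@^@@^.

^@@^^@@^@@^^@@^^@@^@@^^@@^@@^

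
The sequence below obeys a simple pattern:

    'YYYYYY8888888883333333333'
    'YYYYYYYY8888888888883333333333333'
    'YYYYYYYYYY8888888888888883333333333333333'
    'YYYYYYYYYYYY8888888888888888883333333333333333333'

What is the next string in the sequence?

Term n consists of 2n Y's, followed by 3n 8's, followed by 3n+1 3's, where the shown terms are n = 3, 4, 5, 6.
At n = 7 the blocks have lengths 14, 21, 22.

YYYYYYYYYYYYYY8888888888888888888883333333333333333333333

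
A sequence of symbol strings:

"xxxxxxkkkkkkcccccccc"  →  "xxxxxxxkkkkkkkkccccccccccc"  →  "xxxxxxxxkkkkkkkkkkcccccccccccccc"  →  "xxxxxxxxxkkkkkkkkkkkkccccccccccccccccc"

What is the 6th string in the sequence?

Each string has the form x^{n+3} k^{2n} c^{3n-1}, where the shown terms are n = 3, 4, 5, 6.
Setting n = 8 gives 11, 16, 23 characters in each block.

xxxxxxxxxxxkkkkkkkkkkkkkkkkccccccccccccccccccccccc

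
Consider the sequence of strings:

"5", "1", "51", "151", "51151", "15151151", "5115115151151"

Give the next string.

This is a Fibonacci-style word recurrence s(k) = s(k−2)·s(k−1): e.g. 5·1 = 51.
Continuing: 15151151 · 5115115151151 gives term 8.

151511515115115151151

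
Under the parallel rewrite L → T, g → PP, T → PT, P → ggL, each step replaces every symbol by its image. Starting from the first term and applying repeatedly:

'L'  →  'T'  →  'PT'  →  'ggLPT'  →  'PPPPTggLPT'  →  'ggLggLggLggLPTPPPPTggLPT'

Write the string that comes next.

Replace each of the 24 characters of ggLggLggLggLPTPPPPTggLPT in place — PP PP T PP PP T PP PP T PP PP T ggL PT ggL ggL ggL ggL PT PP PP T ggL PT — and concatenate.

PPPPTPPPPTPPPPTPPPPTggLPTggLggLggLggLPTPPPPTggLPT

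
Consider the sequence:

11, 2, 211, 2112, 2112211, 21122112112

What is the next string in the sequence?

Each term (from the third on) is the previous term followed by the one before it: term 3 = 2·11 = 211.
So term 7 is 21122112112·2112211.

211221121122112211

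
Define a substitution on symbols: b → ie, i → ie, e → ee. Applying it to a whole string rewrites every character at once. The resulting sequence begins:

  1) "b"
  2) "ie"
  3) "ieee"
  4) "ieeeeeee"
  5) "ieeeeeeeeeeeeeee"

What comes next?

ieeeeeeeeeeeeeeeeeeeeeeeeeeeeeee

Applying the rule to each of the 16 symbols of ieeeeeeeeeeeeeee gives the pieces ie ee ee ee ee ee ee ee ee ee ee ee ee ee ee ee, which concatenate to the answer.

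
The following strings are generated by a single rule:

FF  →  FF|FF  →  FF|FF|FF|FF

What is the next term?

FF|FF|FF|FF|FF|FF|FF|FF

Each string is two copies of the previous one joined by '|'.
One more doubling of FF|FF|FF|FF gives the answer.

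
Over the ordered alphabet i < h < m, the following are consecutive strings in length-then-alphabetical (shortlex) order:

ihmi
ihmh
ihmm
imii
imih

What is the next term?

imim

The successor of imih increments the rightmost position that isn't already m and resets every position after it to i.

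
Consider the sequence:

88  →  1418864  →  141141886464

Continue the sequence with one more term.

s(k+1) = 141·s(k)·64, so each term gains 141 as a prefix and 64 as a suffix.
Applying this once more to 141141886464:

14114114188646464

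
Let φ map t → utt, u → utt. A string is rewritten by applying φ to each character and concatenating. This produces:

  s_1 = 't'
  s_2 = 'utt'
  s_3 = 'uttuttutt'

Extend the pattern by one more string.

Expanding uttuttutt: u→utt, t→utt, t→utt, u→utt, t→utt, t→utt, u→utt, t→utt, t→utt. Concatenated: utt utt utt utt utt utt utt utt utt.

uttuttuttuttuttuttuttuttutt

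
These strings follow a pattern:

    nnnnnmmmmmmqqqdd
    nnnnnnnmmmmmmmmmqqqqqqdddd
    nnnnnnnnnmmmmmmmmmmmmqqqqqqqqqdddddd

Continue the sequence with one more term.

nnnnnnnnnnnmmmmmmmmmmmmmmmqqqqqqqqqqqqdddddddd

Each string has the form n^{2n+3} m^{3n+3} q^{3n} d^{2n} (n = 1, 2, …).
For the next term, n = 4, so the run lengths are 11, 15, 12, 8.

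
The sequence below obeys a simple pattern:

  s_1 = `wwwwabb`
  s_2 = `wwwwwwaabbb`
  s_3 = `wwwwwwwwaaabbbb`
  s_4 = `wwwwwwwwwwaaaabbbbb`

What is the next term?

The n-th term is 2n w's then n-1 a's then n b's, where the shown terms are n = 2, 3, 4, 5.
For the next term, n = 6, so the run lengths are 12, 5, 6.

wwwwwwwwwwwwaaaaabbbbbb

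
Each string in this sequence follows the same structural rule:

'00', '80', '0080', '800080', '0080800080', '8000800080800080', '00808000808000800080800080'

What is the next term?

800080008080008000808000808000800080800080

This is a Fibonacci-style word recurrence s(k) = s(k−2)·s(k−1): e.g. 00·80 = 0080.
So term 8 is 8000800080800080·00808000808000800080800080.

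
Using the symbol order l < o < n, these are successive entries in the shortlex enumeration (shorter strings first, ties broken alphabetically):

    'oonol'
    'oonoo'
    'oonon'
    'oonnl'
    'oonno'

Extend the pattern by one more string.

The successor of oonno increments the rightmost position that isn't already n and resets every position after it to l.

oonnn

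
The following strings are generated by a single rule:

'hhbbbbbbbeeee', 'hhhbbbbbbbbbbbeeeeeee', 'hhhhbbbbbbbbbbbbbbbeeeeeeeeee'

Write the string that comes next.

Reading off run lengths: h runs 2, 3, 4; b runs 7, 11, 15; e runs 4, 7, 10 — each is linear in n, where the shown terms are n = 2, 3, 4.
For the next term, n = 5, so the run lengths are 5, 19, 13.

hhhhhbbbbbbbbbbbbbbbbbbbeeeeeeeeeeeee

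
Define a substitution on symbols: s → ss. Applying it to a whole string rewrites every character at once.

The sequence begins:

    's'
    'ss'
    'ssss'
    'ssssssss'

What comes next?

ssssssssssssssss

Expanding ssssssss: s→ss, s→ss, s→ss, s→ss, s→ss, s→ss, s→ss, s→ss. Concatenated: ss ss ss ss ss ss ss ss.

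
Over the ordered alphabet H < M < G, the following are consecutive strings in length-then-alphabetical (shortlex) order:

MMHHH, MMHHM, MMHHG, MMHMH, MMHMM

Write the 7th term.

Stepping forward 2 times from MMHMM: MMHMM → MMHMG, then the target.

MMHGH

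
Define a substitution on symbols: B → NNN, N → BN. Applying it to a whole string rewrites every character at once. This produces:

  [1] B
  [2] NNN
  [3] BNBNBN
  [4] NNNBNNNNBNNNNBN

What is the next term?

BNBNBNNNNBNBNBNBNNNNBNBNBNBNNNNBN

Applying the rule to each of the 15 symbols of NNNBNNNNBNNNNBN gives the pieces BN BN BN NNN BN BN BN BN NNN BN BN BN BN NNN BN, which concatenate to the answer.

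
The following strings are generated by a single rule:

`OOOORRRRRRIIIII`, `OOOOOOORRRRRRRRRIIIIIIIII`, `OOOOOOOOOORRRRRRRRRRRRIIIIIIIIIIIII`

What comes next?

OOOOOOOOOOOOORRRRRRRRRRRRRRRIIIIIIIIIIIIIIIII

The n-th term is 3n+1 O's then 3n+3 R's then 4n+1 I's (n = 1, 2, …).
Setting n = 4 gives 13, 15, 17 characters in each block.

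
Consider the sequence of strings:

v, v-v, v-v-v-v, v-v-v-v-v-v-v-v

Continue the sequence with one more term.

v-v-v-v-v-v-v-v-v-v-v-v-v-v-v-v

s(k+1) = s(k)·-·s(k) — each term doubles the last with '-' between the halves.
So the next term is two copies of v-v-v-v-v-v-v-v with '-' between the halves.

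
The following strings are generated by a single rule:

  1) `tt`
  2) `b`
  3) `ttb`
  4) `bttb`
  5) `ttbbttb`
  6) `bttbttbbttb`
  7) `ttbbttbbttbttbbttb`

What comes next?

This is a Fibonacci-style word recurrence s(k) = s(k−2)·s(k−1): e.g. tt·b = ttb.
The next term joins bttbttbbttb and ttbbttbbttbttbbttb.

bttbttbbttbttbbttbbttbttbbttb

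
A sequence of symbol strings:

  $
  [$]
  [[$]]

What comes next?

Every step adds [ to the front and ] to the end of the previous string.
One more step from [[$]] gives the answer.

[[[$]]]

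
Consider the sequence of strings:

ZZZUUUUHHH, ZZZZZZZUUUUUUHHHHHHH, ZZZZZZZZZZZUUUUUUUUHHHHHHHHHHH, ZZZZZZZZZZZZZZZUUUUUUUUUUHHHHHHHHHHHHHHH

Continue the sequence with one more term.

Term n consists of 4n-1 Z's, followed by 2n+2 U's, followed by 4n-1 H's (n = 1, 2, …).
Setting n = 5 gives 19, 12, 19 characters in each block.

ZZZZZZZZZZZZZZZZZZZUUUUUUUUUUUUHHHHHHHHHHHHHHHHHHH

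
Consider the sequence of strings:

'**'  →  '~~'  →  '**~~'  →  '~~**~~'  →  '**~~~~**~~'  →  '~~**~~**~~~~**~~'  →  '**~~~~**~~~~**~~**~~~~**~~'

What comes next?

Each term (from the third on) is the two preceding terms concatenated in order: term 3 = **·~~ = **~~.
So term 8 is ~~**~~**~~~~**~~·**~~~~**~~~~**~~**~~~~**~~.

~~**~~**~~~~**~~**~~~~**~~~~**~~**~~~~**~~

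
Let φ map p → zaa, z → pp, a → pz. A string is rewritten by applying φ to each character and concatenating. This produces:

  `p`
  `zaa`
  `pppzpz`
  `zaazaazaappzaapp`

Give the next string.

pppzpzpppzpzpppzpzzaazaapppzpzzaazaa

Replace each of the 16 characters of zaazaazaappzaapp in place — pp pz pz pp pz pz pp pz pz zaa zaa pp pz pz zaa zaa — and concatenate.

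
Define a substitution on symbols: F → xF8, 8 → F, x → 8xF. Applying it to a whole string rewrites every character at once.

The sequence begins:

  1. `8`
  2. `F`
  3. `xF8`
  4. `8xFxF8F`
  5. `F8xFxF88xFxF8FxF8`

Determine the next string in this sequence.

Rewriting the 17 symbols of F8xFxF88xFxF8FxF8 one by one yields xF8 F 8xF xF8 8xF xF8 F F 8xF xF8 8xF xF8 F xF8 8xF xF8 F; concatenated:

xF8F8xFxF88xFxF8FF8xFxF88xFxF8FxF88xFxF8F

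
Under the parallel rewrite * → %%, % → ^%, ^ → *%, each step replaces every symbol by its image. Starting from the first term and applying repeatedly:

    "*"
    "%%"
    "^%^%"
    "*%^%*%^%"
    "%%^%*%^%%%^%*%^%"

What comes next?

^%^%*%^%%%^%*%^%^%^%*%^%%%^%*%^%

Applying the rule to each of the 16 symbols of %%^%*%^%%%^%*%^% gives the pieces ^% ^% *% ^% %% ^% *% ^% ^% ^% *% ^% %% ^% *% ^%, which concatenate to the answer.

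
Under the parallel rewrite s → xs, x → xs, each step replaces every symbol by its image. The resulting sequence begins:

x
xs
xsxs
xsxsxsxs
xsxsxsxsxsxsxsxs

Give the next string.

φ(xsxsxsxsxsxsxsxs) expands symbol-by-symbol to xs xs xs xs xs xs xs xs xs xs xs xs xs xs xs xs; joining the 16 pieces gives the next term.

xsxsxsxsxsxsxsxsxsxsxsxsxsxsxsxs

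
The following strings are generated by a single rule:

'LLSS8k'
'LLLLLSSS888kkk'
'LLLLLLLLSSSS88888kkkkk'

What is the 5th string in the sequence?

The n-th term is 3n-1 L's then n+1 S's then 2n-1 8's then 2n-1 k's (n = 1, 2, …).
Setting n = 5 gives 14, 6, 9, 9 characters in each block.

LLLLLLLLLLLLLLSSSSSS888888888kkkkkkkkk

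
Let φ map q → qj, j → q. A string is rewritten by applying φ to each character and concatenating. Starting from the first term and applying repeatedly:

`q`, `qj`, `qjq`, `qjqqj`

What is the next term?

Rewriting each symbol of qjqqj: q→qj, j→q, q→qj, q→qj, j→q, which concatenates to qj q qj qj q.

qjqqjqjq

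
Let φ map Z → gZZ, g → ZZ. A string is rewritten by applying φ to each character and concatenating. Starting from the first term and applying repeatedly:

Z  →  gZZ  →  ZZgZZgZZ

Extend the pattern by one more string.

Rewriting each symbol of ZZgZZgZZ: Z→gZZ, Z→gZZ, g→ZZ, Z→gZZ, Z→gZZ, g→ZZ, Z→gZZ, Z→gZZ, which concatenates to gZZ gZZ ZZ gZZ gZZ ZZ gZZ gZZ.

gZZgZZZZgZZgZZZZgZZgZZ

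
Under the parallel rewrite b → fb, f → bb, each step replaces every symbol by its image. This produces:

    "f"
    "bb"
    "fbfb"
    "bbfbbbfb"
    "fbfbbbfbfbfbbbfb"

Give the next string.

Replace each of the 16 characters of fbfbbbfbfbfbbbfb in place — bb fb bb fb fb fb bb fb bb fb bb fb fb fb bb fb — and concatenate.

bbfbbbfbfbfbbbfbbbfbbbfbfbfbbbfb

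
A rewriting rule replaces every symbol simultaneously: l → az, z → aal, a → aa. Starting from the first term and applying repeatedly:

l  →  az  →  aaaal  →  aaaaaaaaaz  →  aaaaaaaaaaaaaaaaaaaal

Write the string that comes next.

aaaaaaaaaaaaaaaaaaaaaaaaaaaaaaaaaaaaaaaaaz

Applying the rule to each of the 21 symbols of aaaaaaaaaaaaaaaaaaaal gives the pieces aa aa aa aa aa aa aa aa aa aa aa aa aa aa aa aa aa aa aa aa az, which concatenate to the answer.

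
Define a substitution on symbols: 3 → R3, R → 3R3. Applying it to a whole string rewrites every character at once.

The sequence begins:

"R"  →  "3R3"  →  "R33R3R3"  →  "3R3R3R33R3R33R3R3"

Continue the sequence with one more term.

Rewriting the 17 symbols of 3R3R3R33R3R33R3R3 one by one yields R3 3R3 R3 3R3 R3 3R3 R3 R3 3R3 R3 3R3 R3 R3 3R3 R3 3R3 R3; concatenated:

R33R3R33R3R33R3R3R33R3R33R3R3R33R3R33R3R3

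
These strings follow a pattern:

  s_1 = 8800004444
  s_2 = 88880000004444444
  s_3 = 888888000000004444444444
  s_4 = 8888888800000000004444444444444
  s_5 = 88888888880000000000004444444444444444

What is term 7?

The n-th term is 2n 8's then 2n+2 0's then 3n+1 4's (n = 1, 2, …).
At n = 7 the blocks have lengths 14, 16, 22.

8888888888888800000000000000004444444444444444444444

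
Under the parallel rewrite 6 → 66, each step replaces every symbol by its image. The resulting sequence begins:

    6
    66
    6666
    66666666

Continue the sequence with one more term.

Apply φ to 66666666 symbol by symbol: 6→66, 6→66, 6→66, 6→66, 6→66, 6→66, 6→66, 6→66; joined: 66 66 66 66 66 66 66 66.

6666666666666666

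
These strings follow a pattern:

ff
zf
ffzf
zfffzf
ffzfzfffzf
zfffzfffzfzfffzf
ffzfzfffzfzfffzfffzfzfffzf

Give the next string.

zfffzfffzfzfffzfffzfzfffzfzfffzfffzfzfffzf

From term 3 onward, concatenate the second-to-last term with the last: ff·zf = ffzf, zf·ffzf = zfffzf, …
Continuing: zfffzfffzfzfffzf · ffzfzfffzfzfffzfffzfzfffzf gives term 8.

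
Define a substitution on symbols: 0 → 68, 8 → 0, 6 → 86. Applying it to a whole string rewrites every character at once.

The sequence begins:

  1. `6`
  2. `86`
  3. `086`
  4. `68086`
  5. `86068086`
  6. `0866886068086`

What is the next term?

φ(0866886068086) expands symbol-by-symbol to 68 0 86 86 0 0 86 68 86 0 68 0 86; joining the 13 pieces gives the next term.

680868600866886068086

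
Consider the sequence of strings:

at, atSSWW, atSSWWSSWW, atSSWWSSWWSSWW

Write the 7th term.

Every step adds SSWW to the end: s(k+1) = s(k)·SSWW.
From atSSWWSSWWSSWW, 3 further steps: atSSWWSSWWSSWW → atSSWWSSWWSSWWSSWW → atSSWWSSWWSSWWSSWWSSWW → (answer).

atSSWWSSWWSSWWSSWWSSWWSSWW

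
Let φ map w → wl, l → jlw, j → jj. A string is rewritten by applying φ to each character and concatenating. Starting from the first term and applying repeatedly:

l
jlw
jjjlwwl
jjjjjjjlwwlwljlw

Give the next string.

Rewriting the 16 symbols of jjjjjjjlwwlwljlw one by one yields jj jj jj jj jj jj jj jlw wl wl jlw wl jlw jj jlw wl; concatenated:

jjjjjjjjjjjjjjjlwwlwljlwwljlwjjjlwwl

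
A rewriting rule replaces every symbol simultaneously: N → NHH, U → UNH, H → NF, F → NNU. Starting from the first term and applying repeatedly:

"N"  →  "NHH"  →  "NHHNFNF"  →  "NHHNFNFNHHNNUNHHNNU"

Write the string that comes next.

NHHNFNFNHHNNUNHHNNUNHHNFNFNHHNHHUNHNHHNFNFNHHNHHUNH

φ(NHHNFNFNHHNNUNHHNNU) expands symbol-by-symbol to NHH NF NF NHH NNU NHH NNU NHH NF NF NHH NHH UNH NHH NF NF NHH NHH UNH; joining the 19 pieces gives the next term.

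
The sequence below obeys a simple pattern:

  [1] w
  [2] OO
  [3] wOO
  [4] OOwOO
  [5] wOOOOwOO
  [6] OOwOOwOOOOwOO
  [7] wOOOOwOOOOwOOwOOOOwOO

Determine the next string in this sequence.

OOwOOwOOOOwOOwOOOOwOOOOwOOwOOOOwOO

This is a Fibonacci-style word recurrence s(k) = s(k−2)·s(k−1): e.g. w·OO = wOO.
So term 8 is OOwOOwOOOOwOO·wOOOOwOOOOwOOwOOOOwOO.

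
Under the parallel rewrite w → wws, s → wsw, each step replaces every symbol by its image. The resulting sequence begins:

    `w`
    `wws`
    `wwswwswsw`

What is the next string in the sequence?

wwswwswswwwswwswswwwswswwws

Apply φ to wwswwswsw symbol by symbol: w→wws, w→wws, s→wsw, w→wws, w→wws, s→wsw, w→wws, s→wsw, w→wws; joined: wws wws wsw wws wws wsw wws wsw wws.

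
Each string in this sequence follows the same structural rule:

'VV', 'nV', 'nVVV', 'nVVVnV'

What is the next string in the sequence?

nVVVnVnVVV

Each term (from the third on) is the previous term followed by the one before it: term 3 = nV·VV = nVVV.
Continuing: nVVVnV · nVVV gives term 5.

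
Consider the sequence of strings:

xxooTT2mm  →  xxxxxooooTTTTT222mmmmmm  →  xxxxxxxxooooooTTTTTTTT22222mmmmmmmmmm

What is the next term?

Reading off run lengths: x runs 2, 5, 8; o runs 2, 4, 6; T runs 2, 5, 8; 2 runs 1, 3, 5; m runs 2, 6, 10 — each is linear in n (n = 1, 2, …).
For the next term, n = 4, so the run lengths are 11, 8, 11, 7, 14.

xxxxxxxxxxxooooooooTTTTTTTTTTT2222222mmmmmmmmmmmmmm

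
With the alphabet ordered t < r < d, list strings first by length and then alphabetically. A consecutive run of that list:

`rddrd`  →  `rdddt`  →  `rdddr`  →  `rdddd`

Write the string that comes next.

Find the rightmost character of rdddd below d, bump it to the next letter, and reset everything to its right to t.

dtttt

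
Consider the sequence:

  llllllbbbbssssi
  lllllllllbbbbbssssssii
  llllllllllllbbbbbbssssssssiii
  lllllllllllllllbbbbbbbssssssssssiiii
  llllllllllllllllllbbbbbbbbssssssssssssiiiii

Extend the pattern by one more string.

Reading off run lengths: l runs 6, 9, 12, 15, 18; b runs 4, 5, 6, 7, 8; s runs 4, 6, 8, 10, 12; i runs 1, 2, 3, 4, 5 — each is linear in n, where the shown terms are n = 2, 3, 4, 5, 6.
Setting n = 7 gives 21, 9, 14, 6 characters in each block.

lllllllllllllllllllllbbbbbbbbbssssssssssssssiiiiii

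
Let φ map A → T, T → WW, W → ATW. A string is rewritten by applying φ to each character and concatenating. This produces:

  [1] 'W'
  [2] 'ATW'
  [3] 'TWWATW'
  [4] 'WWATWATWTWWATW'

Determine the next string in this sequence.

ATWATWTWWATWTWWATWWWATWATWTWWATW

Applying the rule to each of the 14 symbols of WWATWATWTWWATW gives the pieces ATW ATW T WW ATW T WW ATW WW ATW ATW T WW ATW, which concatenate to the answer.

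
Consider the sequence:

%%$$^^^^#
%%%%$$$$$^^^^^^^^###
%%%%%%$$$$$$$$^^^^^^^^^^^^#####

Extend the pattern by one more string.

Reading off run lengths: % runs 2, 4, 6; $ runs 2, 5, 8; ^ runs 4, 8, 12; # runs 1, 3, 5 — each is linear in n (n = 1, 2, …).
Setting n = 4 gives 8, 11, 16, 7 characters in each block.

%%%%%%%%$$$$$$$$$$$^^^^^^^^^^^^^^^^#######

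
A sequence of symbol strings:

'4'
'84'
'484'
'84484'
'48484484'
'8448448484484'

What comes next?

484844848448448484484

From term 3 onward, concatenate the second-to-last term with the last: 4·84 = 484, 84·484 = 84484, …
Continuing: 48484484 · 8448448484484 gives term 7.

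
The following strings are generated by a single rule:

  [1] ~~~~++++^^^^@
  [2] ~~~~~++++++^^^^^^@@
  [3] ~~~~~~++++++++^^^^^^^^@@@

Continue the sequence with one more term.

Term n consists of n+2 ~'s, followed by 2n +'s, followed by 2n ^'s, followed by n-1 @'s, where the shown terms are n = 2, 3, 4.
For the next term, n = 5, so the run lengths are 7, 10, 10, 4.

~~~~~~~++++++++++^^^^^^^^^^@@@@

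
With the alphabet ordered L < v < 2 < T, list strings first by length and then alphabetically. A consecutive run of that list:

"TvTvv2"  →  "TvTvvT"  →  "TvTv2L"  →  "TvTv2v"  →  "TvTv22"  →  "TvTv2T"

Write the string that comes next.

TvTvTL

The successor of TvTv2T increments the rightmost position that isn't already T and resets every position after it to L.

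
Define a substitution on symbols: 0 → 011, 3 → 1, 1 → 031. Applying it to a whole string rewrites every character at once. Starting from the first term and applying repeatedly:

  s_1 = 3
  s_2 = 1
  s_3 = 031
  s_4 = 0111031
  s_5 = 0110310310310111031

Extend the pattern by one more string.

Applying the rule to each of the 19 symbols of 0110310310310111031 gives the pieces 011 031 031 011 1 031 011 1 031 011 1 031 011 031 031 031 011 1 031, which concatenate to the answer.

0110310310111031011103101110310110310310310111031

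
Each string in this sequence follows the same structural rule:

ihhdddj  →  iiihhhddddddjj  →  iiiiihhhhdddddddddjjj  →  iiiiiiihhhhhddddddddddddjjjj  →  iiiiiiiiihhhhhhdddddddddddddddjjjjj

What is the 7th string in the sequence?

iiiiiiiiiiiiihhhhhhhhdddddddddddddddddddddjjjjjjj

Term n consists of 2n-1 i's, followed by n+1 h's, followed by 3n d's, followed by n j's (n = 1, 2, …).
For term 7, n = 7, so the run lengths are 13, 8, 21, 7.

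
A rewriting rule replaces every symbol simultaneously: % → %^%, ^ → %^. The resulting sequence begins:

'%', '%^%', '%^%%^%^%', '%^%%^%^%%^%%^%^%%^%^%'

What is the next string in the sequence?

Rewriting the 21 symbols of %^%%^%^%%^%%^%^%%^%^% one by one yields %^% %^ %^% %^% %^ %^% %^ %^% %^% %^ %^% %^% %^ %^% %^ %^% %^% %^ %^% %^ %^%; concatenated:

%^%%^%^%%^%%^%^%%^%^%%^%%^%^%%^%%^%^%%^%^%%^%%^%^%%^%^%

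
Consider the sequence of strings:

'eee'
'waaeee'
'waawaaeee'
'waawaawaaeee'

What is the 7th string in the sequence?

waawaawaawaawaawaaeee

The strings grow by a fixed prefix waa each time.
From waawaawaaeee, 3 further steps: waawaawaaeee → waawaawaawaaeee → waawaawaawaawaaeee → (answer).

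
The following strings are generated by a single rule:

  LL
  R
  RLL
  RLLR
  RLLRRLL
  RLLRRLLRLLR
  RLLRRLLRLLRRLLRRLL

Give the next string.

RLLRRLLRLLRRLLRRLLRLLRRLLRLLR

From term 3 onward, concatenate the last term with the second-to-last: R·LL = RLL, RLL·R = RLLR, …
So term 8 is RLLRRLLRLLRRLLRRLL·RLLRRLLRLLR.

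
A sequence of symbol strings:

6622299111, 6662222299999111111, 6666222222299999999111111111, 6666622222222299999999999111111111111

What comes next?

Each string has the form 6^{n+1} 2^{2n+1} 9^{3n-1} 1^{3n} (n = 1, 2, …).
For the next term, n = 5, so the run lengths are 6, 11, 14, 15.

6666662222222222299999999999999111111111111111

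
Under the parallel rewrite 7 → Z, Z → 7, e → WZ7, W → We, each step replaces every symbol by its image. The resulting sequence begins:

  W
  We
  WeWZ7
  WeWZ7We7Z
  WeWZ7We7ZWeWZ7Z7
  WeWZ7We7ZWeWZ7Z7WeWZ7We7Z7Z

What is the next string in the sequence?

Rewriting the 27 symbols of WeWZ7We7ZWeWZ7Z7WeWZ7We7Z7Z one by one yields We WZ7 We 7 Z We WZ7 Z 7 We WZ7 We 7 Z 7 Z We WZ7 We 7 Z We WZ7 Z 7 Z 7; concatenated:

WeWZ7We7ZWeWZ7Z7WeWZ7We7Z7ZWeWZ7We7ZWeWZ7Z7Z7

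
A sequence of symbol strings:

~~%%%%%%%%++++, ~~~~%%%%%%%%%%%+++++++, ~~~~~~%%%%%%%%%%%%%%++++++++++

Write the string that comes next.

~~~~~~~~%%%%%%%%%%%%%%%%%+++++++++++++

Reading off run lengths: ~ runs 2, 4, 6; % runs 8, 11, 14; + runs 4, 7, 10 — each is linear in n, where the shown terms are n = 2, 3, 4.
At n = 5 the blocks have lengths 8, 17, 13.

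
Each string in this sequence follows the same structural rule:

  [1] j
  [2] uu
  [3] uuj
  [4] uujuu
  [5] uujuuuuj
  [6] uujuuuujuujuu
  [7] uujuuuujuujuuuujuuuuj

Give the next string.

Each term (from the third on) is the previous term followed by the one before it: term 3 = uu·j = uuj.
So term 8 is uujuuuujuujuuuujuuuuj·uujuuuujuujuu.

uujuuuujuujuuuujuuuujuujuuuujuujuu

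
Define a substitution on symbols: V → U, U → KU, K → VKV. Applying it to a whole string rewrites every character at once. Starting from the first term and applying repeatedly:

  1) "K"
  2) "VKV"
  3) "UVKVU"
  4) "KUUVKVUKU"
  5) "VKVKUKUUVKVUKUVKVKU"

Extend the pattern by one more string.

Rewriting the 19 symbols of VKVKUKUUVKVUKUVKVKU one by one yields U VKV U VKV KU VKV KU KU U VKV U KU VKV KU U VKV U VKV KU; concatenated:

UVKVUVKVKUVKVKUKUUVKVUKUVKVKUUVKVUVKVKU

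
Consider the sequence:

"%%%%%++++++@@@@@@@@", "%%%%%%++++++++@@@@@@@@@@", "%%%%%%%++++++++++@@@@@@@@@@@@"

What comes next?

%%%%%%%%++++++++++++@@@@@@@@@@@@@@

Each string has the form %^{n+2} +^{2n} @^{2n+2}, where the shown terms are n = 3, 4, 5.
Setting n = 6 gives 8, 12, 14 characters in each block.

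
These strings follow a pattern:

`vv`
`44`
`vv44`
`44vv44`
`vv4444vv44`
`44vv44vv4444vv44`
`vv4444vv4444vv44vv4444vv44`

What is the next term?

44vv44vv4444vv44vv4444vv4444vv44vv4444vv44

From term 3 onward, concatenate the second-to-last term with the last: vv·44 = vv44, 44·vv44 = 44vv44, …
The next term joins 44vv44vv4444vv44 and vv4444vv4444vv44vv4444vv44.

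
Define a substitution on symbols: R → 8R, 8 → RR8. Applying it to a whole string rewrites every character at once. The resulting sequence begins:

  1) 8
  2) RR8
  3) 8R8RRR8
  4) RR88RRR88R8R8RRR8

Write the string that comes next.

8R8RRR8RR88R8R8RRR8RR88RRR88RRR88R8R8RRR8

Replace each of the 17 characters of RR88RRR88R8R8RRR8 in place — 8R 8R RR8 RR8 8R 8R 8R RR8 RR8 8R RR8 8R RR8 8R 8R 8R RR8 — and concatenate.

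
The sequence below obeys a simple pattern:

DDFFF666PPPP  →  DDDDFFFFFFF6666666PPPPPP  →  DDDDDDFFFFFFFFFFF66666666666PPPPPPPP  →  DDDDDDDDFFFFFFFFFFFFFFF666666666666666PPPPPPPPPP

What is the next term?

DDDDDDDDDDFFFFFFFFFFFFFFFFFFF6666666666666666666PPPPPPPPPPPP

The n-th term is 2n D's then 4n-1 F's then 4n-1 6's then 2n+2 P's (n = 1, 2, …).
At n = 5 the blocks have lengths 10, 19, 19, 12.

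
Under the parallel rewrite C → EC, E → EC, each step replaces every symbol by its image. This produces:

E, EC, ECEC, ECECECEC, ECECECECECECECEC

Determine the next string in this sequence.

φ(ECECECECECECECEC) expands symbol-by-symbol to EC EC EC EC EC EC EC EC EC EC EC EC EC EC EC EC; joining the 16 pieces gives the next term.

ECECECECECECECECECECECECECECECEC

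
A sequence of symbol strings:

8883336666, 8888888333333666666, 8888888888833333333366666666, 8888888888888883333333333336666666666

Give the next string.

8888888888888888888333333333333333666666666666

Each string has the form 8^{4n-1} 3^{3n} 6^{2n+2} (n = 1, 2, …).
Setting n = 5 gives 19, 15, 12 characters in each block.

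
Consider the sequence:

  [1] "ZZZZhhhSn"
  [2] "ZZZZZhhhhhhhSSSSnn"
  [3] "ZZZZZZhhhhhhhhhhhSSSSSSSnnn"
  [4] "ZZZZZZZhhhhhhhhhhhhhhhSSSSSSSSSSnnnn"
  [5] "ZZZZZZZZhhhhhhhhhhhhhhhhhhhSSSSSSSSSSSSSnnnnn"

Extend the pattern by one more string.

Reading off run lengths: Z runs 4, 5, 6, 7, 8; h runs 3, 7, 11, 15, 19; S runs 1, 4, 7, 10, 13; n runs 1, 2, 3, 4, 5 — each is linear in n (n = 1, 2, …).
At n = 6 the blocks have lengths 9, 23, 16, 6.

ZZZZZZZZZhhhhhhhhhhhhhhhhhhhhhhhSSSSSSSSSSSSSSSSnnnnnn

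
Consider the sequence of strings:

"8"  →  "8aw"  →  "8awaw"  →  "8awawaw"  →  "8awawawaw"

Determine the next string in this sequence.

The strings grow by a fixed suffix aw each time.
One more step from 8awawawaw gives the answer.

8awawawawaw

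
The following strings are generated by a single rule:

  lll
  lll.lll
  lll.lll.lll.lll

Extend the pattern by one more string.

s(k+1) = s(k)·.·s(k) — each term doubles the last with '.' between the halves.
So the next term is two copies of lll.lll.lll.lll with '.' between the halves.

lll.lll.lll.lll.lll.lll.lll.lll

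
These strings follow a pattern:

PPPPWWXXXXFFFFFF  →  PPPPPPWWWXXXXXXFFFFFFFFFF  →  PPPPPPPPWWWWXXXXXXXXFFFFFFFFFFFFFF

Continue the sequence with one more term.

Each string has the form P^{2n} W^{n} X^{2n} F^{4n-2}, where the shown terms are n = 2, 3, 4.
At n = 5 the blocks have lengths 10, 5, 10, 18.

PPPPPPPPPPWWWWWXXXXXXXXXXFFFFFFFFFFFFFFFFFF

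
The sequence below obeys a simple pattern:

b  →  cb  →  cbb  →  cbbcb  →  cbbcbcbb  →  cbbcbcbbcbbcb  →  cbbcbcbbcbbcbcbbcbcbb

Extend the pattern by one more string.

cbbcbcbbcbbcbcbbcbcbbcbbcbcbbcbbcb

From term 3 onward, concatenate the last term with the second-to-last: cb·b = cbb, cbb·cb = cbbcb, …
Continuing: cbbcbcbbcbbcbcbbcbcbb · cbbcbcbbcbbcb gives term 8.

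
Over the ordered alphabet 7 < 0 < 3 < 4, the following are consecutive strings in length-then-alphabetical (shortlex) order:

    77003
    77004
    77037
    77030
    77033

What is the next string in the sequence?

Find the rightmost character of 77033 below 4, bump it to the next letter, and reset everything to its right to 7.

77034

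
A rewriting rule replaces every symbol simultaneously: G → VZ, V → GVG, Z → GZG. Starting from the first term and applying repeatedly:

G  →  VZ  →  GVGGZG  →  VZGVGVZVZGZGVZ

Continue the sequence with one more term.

φ(VZGVGVZVZGZGVZ) expands symbol-by-symbol to GVG GZG VZ GVG VZ GVG GZG GVG GZG VZ GZG VZ GVG GZG; joining the 14 pieces gives the next term.

GVGGZGVZGVGVZGVGGZGGVGGZGVZGZGVZGVGGZG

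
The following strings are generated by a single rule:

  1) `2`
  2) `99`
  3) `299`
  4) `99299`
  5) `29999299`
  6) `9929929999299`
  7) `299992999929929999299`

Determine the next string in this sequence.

Each term (from the third on) is the two preceding terms concatenated in order: term 3 = 2·99 = 299.
So term 8 is 9929929999299·299992999929929999299.

9929929999299299992999929929999299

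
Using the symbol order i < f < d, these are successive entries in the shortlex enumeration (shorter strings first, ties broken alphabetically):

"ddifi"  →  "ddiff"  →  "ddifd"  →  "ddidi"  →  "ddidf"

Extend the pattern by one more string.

Find the rightmost character of ddidf below d, bump it to the next letter, and reset everything to its right to i.

ddidd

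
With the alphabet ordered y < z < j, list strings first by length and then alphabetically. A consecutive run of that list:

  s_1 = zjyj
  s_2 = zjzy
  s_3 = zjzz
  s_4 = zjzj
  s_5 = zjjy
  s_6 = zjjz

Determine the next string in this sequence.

zjjj

Find the rightmost character of zjjz below j, bump it to the next letter, and reset everything to its right to y.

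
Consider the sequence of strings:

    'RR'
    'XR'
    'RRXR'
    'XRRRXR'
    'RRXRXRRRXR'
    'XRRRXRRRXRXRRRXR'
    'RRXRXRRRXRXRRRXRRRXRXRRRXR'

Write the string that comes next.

XRRRXRRRXRXRRRXRRRXRXRRRXRXRRRXRRRXRXRRRXR

Each term (from the third on) is the two preceding terms concatenated in order: term 3 = RR·XR = RRXR.
Continuing: XRRRXRRRXRXRRRXR · RRXRXRRRXRXRRRXRRRXRXRRRXR gives term 8.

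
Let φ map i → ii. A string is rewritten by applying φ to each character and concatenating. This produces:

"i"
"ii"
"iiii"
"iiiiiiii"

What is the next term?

iiiiiiiiiiiiiiii

Apply φ to iiiiiiii symbol by symbol: i→ii, i→ii, i→ii, i→ii, i→ii, i→ii, i→ii, i→ii; joined: ii ii ii ii ii ii ii ii.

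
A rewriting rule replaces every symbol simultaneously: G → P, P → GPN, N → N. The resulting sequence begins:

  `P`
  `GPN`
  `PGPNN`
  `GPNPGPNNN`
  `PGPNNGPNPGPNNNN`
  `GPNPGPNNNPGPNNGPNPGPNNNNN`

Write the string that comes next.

Rewriting the 25 symbols of GPNPGPNNNPGPNNGPNPGPNNNNN one by one yields P GPN N GPN P GPN N N N GPN P GPN N N P GPN N GPN P GPN N N N N N; concatenated:

PGPNNGPNPGPNNNNGPNPGPNNNPGPNNGPNPGPNNNNNN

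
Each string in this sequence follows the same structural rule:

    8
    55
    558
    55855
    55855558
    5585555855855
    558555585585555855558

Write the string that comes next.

Each term (from the third on) is the previous term followed by the one before it: term 3 = 55·8 = 558.
So term 8 is 558555585585555855558·5585555855855.

5585555855855558555585585555855855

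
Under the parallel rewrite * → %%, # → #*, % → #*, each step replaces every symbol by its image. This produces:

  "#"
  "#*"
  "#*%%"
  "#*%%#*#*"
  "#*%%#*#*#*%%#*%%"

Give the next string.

#*%%#*#*#*%%#*%%#*%%#*#*#*%%#*#*

Applying the rule to each of the 16 symbols of #*%%#*#*#*%%#*%% gives the pieces #* %% #* #* #* %% #* %% #* %% #* #* #* %% #* #*, which concatenate to the answer.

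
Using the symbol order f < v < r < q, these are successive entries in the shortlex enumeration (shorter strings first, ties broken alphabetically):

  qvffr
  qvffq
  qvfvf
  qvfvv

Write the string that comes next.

The successor of qvfvv increments the rightmost position that isn't already q and resets every position after it to f.

qvfvr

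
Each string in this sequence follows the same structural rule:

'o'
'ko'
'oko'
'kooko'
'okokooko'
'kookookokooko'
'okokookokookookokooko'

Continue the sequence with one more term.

kookookokookookokookokookookokooko

This is a Fibonacci-style word recurrence s(k) = s(k−2)·s(k−1): e.g. o·ko = oko.
So term 8 is kookookokooko·okokookokookookokooko.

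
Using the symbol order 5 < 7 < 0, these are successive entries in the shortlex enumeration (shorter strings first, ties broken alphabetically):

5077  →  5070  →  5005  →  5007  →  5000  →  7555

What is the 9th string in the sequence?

7575

Continuing the enumeration 3 steps past 7555: 7555 → 7557 → 7550 → (answer).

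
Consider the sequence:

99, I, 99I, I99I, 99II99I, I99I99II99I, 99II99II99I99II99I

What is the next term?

This is a Fibonacci-style word recurrence s(k) = s(k−2)·s(k−1): e.g. 99·I = 99I.
The next term joins I99I99II99I and 99II99II99I99II99I.

I99I99II99I99II99II99I99II99I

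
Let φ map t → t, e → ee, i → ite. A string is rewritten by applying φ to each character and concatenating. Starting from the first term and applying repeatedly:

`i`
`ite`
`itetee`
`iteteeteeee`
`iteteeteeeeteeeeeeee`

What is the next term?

φ(iteteeteeeeteeeeeeee) expands symbol-by-symbol to ite t ee t ee ee t ee ee ee ee t ee ee ee ee ee ee ee ee; joining the 20 pieces gives the next term.

iteteeteeeeteeeeeeeeteeeeeeeeeeeeeeee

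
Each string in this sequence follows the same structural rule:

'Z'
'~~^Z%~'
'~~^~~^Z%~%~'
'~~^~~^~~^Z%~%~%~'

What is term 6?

Each term wraps the previous one in ~~^ on the left and %~ on the right.
From ~~^~~^~~^Z%~%~%~, 2 further steps: ~~^~~^~~^Z%~%~%~ → ~~^~~^~~^~~^Z%~%~%~%~ → (answer).

~~^~~^~~^~~^~~^Z%~%~%~%~%~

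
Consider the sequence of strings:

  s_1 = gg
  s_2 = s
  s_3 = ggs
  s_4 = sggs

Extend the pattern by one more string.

ggssggs

This is a Fibonacci-style word recurrence s(k) = s(k−2)·s(k−1): e.g. gg·s = ggs.
The next term joins ggs and sggs.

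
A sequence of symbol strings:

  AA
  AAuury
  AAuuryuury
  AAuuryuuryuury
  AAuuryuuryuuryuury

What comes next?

Every step adds uury to the end: s(k+1) = s(k)·uury.
Applying this once more to AAuuryuuryuuryuury:

AAuuryuuryuuryuuryuury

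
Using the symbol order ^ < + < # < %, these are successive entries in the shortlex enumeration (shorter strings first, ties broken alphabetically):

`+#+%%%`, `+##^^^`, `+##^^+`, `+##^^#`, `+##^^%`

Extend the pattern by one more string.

+##^+^

The successor of +##^^% increments the rightmost position that isn't already % and resets every position after it to ^.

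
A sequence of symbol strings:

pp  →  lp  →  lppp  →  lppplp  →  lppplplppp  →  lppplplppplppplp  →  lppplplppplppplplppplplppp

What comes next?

From term 3 onward, concatenate the last term with the second-to-last: lp·pp = lppp, lppp·lp = lppplp, …
So term 8 is lppplplppplppplplppplplppp·lppplplppplppplp.

lppplplppplppplplppplplppplppplplppplppplp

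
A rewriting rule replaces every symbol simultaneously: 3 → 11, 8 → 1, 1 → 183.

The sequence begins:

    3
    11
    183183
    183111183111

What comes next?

183111183183183183111183183183

Expanding 183111183111: 1→183, 8→1, 3→11, 1→183, 1→183, 1→183, 1→183, 8→1, 3→11, 1→183, 1→183, 1→183. Concatenated: 183 1 11 183 183 183 183 1 11 183 183 183.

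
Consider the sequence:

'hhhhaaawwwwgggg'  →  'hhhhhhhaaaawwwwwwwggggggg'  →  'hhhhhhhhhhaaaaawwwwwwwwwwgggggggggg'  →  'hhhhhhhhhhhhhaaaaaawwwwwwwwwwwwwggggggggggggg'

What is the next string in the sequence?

hhhhhhhhhhhhhhhhaaaaaaawwwwwwwwwwwwwwwwgggggggggggggggg

Term n consists of 3n-2 h's, followed by n+1 a's, followed by 3n-2 w's, followed by 3n-2 g's, where the shown terms are n = 2, 3, 4, 5.
Setting n = 6 gives 16, 7, 16, 16 characters in each block.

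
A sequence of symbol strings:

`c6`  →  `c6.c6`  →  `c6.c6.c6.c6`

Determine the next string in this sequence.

s(k+1) = s(k)·.·s(k) — each term doubles the last with '.' between the halves.
So the next term is two copies of c6.c6.c6.c6 with '.' between the halves.

c6.c6.c6.c6.c6.c6.c6.c6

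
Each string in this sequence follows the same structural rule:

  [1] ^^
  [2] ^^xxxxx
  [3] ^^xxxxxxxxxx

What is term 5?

The strings grow by a fixed suffix xxxxx each time.
From ^^xxxxxxxxxx, 2 further steps: ^^xxxxxxxxxx → ^^xxxxxxxxxxxxxxx → (answer).

^^xxxxxxxxxxxxxxxxxxxx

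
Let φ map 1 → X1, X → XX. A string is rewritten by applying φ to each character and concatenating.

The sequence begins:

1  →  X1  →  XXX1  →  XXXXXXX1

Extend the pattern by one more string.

Rewriting each symbol of XXXXXXX1: X→XX, X→XX, X→XX, X→XX, X→XX, X→XX, X→XX, 1→X1, which concatenates to XX XX XX XX XX XX XX X1.

XXXXXXXXXXXXXXX1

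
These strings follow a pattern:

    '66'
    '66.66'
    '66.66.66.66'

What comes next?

Every step duplicates the string with '.' between the halves.
Doubling 66.66.66.66 with '.' between the halves:

66.66.66.66.66.66.66.66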